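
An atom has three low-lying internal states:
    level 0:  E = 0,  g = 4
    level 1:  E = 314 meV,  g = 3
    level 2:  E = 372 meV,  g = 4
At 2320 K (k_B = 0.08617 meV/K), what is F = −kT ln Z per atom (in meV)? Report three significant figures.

k_BT = 0.08617 × 2320 K = 199.91 meV.
Eᵢ/kT = 0, 1.5707, 1.8608.
Z = Σ gᵢe^(−Eᵢ/kT) = 4·e^(−0) + 3·e^(−1.5707) + 4·e^(−1.8608) = 4.0000 + 0.62370 + 0.62219 = 5.2459.
F = −kT ln Z = −199.91 × ln(5.2459) = −199.91 × 1.6574 = -331 meV.

-331 meV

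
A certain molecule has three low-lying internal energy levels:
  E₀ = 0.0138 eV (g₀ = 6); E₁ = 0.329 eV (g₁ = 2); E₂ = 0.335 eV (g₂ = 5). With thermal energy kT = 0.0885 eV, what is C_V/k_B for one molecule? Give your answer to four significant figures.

0.3865

Eᵢ/kT = 0.155932, 3.71751, 3.78531.
Z = Σ gᵢe^(−Eᵢ/kT) = 6·e^(−0.155932) + 2·e^(−3.71751) + 5·e^(−3.78531) = 5.13370 + 0.0485888 + 0.113509 = 5.29580.
⟨E⟩ = 0.0235765 eV, ⟨E²⟩ = 0.00358312 eV².
C_V/k_B = (⟨E²⟩ − ⟨E⟩²)/(kT)² = (0.00358312 − 0.000555851)/0.00783225 = 0.3865.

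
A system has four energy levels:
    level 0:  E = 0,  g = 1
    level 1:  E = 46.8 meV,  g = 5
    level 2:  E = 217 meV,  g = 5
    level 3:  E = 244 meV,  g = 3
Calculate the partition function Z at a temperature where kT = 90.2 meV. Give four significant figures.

Eᵢ/kT = 0, 0.518847, 2.40576, 2.70510.
Z = Σ gᵢe^(−Eᵢ/kT) = 1·e^(−0) + 5·e^(−0.518847) + 5·e^(−2.40576) + 3·e^(−2.70510) = 1.00000 + 2.97603 + 0.450985 + 0.200591 = 4.62761.

Z = 4.628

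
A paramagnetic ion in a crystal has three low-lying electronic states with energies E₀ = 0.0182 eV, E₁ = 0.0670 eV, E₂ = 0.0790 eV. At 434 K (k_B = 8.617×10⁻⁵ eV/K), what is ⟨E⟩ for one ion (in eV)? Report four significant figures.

k_BT = 8.617×10⁻⁵ × 434 K = 0.0373978 eV.
Eᵢ/kT = 0.486660, 1.79155, 2.11242.
Z = Σ e^(−Eᵢ/kT) = e^(−0.486660) + e^(−1.79155) + e^(−2.11242) = 0.614676 + 0.166702 + 0.120945 = 0.902323.
⟨E⟩ = Σ Eᵢ e^(−Eᵢ/kT) / Z = (0.0182·0.614676 + 0.0670·0.166702 + 0.0790·0.120945) / 0.902323 = 0.03537 eV.

0.03537 eV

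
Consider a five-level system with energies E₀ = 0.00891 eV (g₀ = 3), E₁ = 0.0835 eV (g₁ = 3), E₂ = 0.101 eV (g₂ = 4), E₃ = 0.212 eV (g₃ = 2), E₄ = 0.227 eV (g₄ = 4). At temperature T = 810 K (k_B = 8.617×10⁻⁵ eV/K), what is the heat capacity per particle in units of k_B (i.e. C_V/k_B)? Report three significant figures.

k_BT = 8.617×10⁻⁵ × 810 K = 0.069798 eV.
Eᵢ/kT = 0.12765, 1.1963, 1.4470, 3.0373, 3.2522.
Z = Σ gᵢe^(−Eᵢ/kT) = 3·e^(−0.12765) + 3·e^(−1.1963) + 4·e^(−1.4470) + 2·e^(−3.0373) + 4·e^(−3.2522) = 2.6405 + 0.90693 + 0.94110 + 0.095928 + 0.15476 = 4.7392.
⟨E⟩ = 0.052704 eV, ⟨E²⟩ = 0.0059966 eV².
C_V/k_B = (⟨E²⟩ − ⟨E⟩²)/(kT)² = (0.0059966 − 0.0027777)/0.0048718 = 0.661.

0.661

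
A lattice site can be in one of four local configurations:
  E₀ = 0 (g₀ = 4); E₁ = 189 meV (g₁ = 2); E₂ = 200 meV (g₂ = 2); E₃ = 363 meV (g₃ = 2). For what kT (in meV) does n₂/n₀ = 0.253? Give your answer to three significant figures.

294 meV

n₂/n₀ = (g₂/g₀) exp[−(E₂−E₀)/kT] = 0.253.
⇒ (E₂−E₀)/kT = ln((2/4)/0.253) = ln(1.9763) = 0.68123.
kT = 200 meV / 0.68123 = 294 meV.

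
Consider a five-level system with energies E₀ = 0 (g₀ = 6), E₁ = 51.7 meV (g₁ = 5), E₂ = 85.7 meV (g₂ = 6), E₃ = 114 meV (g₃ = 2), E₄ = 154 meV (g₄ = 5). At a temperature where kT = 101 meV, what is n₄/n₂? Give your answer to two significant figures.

n₄/n₂ = (g₄/g₂) exp[−(E₄−E₂)/kT] = (5/6) × exp(−(68.3 meV)/(101 meV)) = (5/6) × exp(-0.6762) = 0.42.

0.42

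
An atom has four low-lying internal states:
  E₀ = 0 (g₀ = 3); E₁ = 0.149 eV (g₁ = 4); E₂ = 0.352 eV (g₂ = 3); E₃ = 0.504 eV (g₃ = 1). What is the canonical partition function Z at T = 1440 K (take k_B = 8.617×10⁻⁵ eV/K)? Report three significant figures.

Z = 4.40

k_BT = 8.617×10⁻⁵ × 1440 K = 0.12408 eV.
Eᵢ/kT = 0, 1.2008, 2.8369, 4.0619.
Z = Σ gᵢe^(−Eᵢ/kT) = 3·e^(−0) + 4·e^(−1.2008) + 3·e^(−2.8369) + 1·e^(−4.0619) = 3.0000 + 1.2038 + 0.17582 + 0.017216 = 4.3968.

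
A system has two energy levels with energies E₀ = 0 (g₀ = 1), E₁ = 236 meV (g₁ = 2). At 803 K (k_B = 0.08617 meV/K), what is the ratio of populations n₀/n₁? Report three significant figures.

k_BT = 0.08617 × 803 K = 69.195 meV.
n₀/n₁ = (g₀/g₁) exp[−(E₀−E₁)/kT] = (1/2) × exp(−(-236 meV)/(69.195 meV)) = (1/2) × exp(3.4107) = 15.1.

15.1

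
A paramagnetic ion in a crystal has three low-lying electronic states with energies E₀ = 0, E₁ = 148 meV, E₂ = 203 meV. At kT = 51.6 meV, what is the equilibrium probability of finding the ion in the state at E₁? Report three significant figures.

0.0528

Eᵢ/kT = 0, 2.8682, 3.9341.
Z = Σ e^(−Eᵢ/kT) = e^(−0) + e^(−2.8682) + e^(−3.9341) = 1.0000 + 0.056801 + 0.019563 = 1.0764.
P₁ = e^(−E₁/kT) / Z = 0.056801/1.0764 = 0.0528.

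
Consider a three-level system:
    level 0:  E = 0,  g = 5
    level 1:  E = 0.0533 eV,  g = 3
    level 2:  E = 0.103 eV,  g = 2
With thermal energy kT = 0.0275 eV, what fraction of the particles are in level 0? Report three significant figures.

0.913

Eᵢ/kT = 0, 1.9382, 3.7455.
Z = Σ gᵢe^(−Eᵢ/kT) = 5·e^(−0) + 3·e^(−1.9382) + 2·e^(−3.7455) = 5.0000 + 0.43189 + 0.047248 = 5.4791.
P₀ = g₀ e^(−E₀/kT) / Z = 5.0000/5.4791 = 0.913.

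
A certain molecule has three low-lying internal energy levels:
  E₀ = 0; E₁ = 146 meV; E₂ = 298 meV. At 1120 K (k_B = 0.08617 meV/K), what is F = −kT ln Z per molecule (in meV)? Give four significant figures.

-22.76 meV

k_BT = 0.08617 × 1120 K = 96.5104 meV.
Eᵢ/kT = 0, 1.51279, 3.08775.
Z = Σ e^(−Eᵢ/kT) = e^(−0) + e^(−1.51279) + e^(−3.08775) = 1.00000 + 0.220294 + 0.0456044 = 1.26590.
F = −kT ln Z = −96.5104 × ln(1.26590) = −96.5104 × 0.235783 = -22.76 meV.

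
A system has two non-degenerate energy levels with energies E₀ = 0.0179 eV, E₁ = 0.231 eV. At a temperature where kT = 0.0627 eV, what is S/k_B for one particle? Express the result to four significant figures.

Eᵢ/kT = 0.285486, 3.68421.
Z = Σ e^(−Eᵢ/kT) = e^(−0.285486) + e^(−3.68421) = 0.751649 + 0.0251170 = 0.776766.
⟨E⟩ = Σ EᵢPᵢ = 0.0247907 eV.
S/k_B = ln Z + ⟨E⟩/kT = ln(0.776766) + 0.0247907/0.0627 = -0.252616 + 0.395386 = 0.1428.

0.1428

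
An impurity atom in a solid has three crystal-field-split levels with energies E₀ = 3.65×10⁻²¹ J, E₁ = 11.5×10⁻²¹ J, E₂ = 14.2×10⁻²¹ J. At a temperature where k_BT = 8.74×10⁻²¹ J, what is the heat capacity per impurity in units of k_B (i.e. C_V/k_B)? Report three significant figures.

Eᵢ/kT = 0.41762, 1.3158, 1.6247.
Z = Σ e^(−Eᵢ/kT) = e^(−0.41762) + e^(−1.3158) + e^(−1.6247) = 0.65861 + 0.26826 + 0.19697 = 1.1238.
⟨E⟩ = 7.3731, ⟨E²⟩ = 74.719.
C_V/k_B = (⟨E²⟩ − ⟨E⟩²)/(kT)² = (74.719 − 54.363)/76.388 = 0.266.

0.266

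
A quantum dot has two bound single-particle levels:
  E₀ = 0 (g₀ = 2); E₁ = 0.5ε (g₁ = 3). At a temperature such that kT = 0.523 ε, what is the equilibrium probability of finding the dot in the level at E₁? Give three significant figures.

0.366

Eᵢ/kT = 0, 0.95602.
Z = Σ gᵢe^(−Eᵢ/kT) = 2·e^(−0) + 3·e^(−0.95602) = 2.0000 + 1.1533 = 3.1533.
P₁ = g₁ e^(−E₁/kT) / Z = 1.1533/3.1533 = 0.366.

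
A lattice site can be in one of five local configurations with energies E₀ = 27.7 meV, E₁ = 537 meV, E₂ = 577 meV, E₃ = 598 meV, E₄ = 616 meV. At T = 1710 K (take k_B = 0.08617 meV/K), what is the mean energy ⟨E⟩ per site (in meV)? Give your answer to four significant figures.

75.21 meV

k_BT = 0.08617 × 1710 K = 147.351 meV.
Eᵢ/kT = 0.187987, 3.64436, 3.91582, 4.05834, 4.18049.
Z = Σ e^(−Eᵢ/kT) = e^(−0.187987) + e^(−3.64436) + e^(−3.91582) + e^(−4.05834) + e^(−4.18049) = 0.828625 + 0.0261381 + 0.0199242 + 0.0172777 + 0.0152910 = 0.907256.
⟨E⟩ = Σ Eᵢ e^(−Eᵢ/kT) / Z = (27.7·0.828625 + 537·0.0261381 + 577·0.0199242 + 598·0.0172777 + 616·0.0152910) / 0.907256 = 75.21 meV.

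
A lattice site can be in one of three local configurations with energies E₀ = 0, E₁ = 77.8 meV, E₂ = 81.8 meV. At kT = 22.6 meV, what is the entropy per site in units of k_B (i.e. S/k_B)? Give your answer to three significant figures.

Eᵢ/kT = 0, 3.4425, 3.6195.
Z = Σ e^(−Eᵢ/kT) = e^(−0) + e^(−3.4425) + e^(−3.6195) = 1.0000 + 0.031985 + 0.026796 = 1.0588.
⟨E⟩ = Σ EᵢPᵢ = 4.4204 meV.
S/k_B = ln Z + ⟨E⟩/kT = ln(1.0588) + 4.4204/22.6 = 0.057136 + 0.19559 = 0.253.

0.253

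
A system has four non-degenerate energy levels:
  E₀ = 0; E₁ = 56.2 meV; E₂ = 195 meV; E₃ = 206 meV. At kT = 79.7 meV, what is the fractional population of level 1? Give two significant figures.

Eᵢ/kT = 0, 0.7051, 2.447, 2.585.
Z = Σ e^(−Eᵢ/kT) = e^(−0) + e^(−0.7051) + e^(−2.447) + e^(−2.585) = 1.000 + 0.4941 + 0.08655 + 0.07540 = 1.656.
P₁ = e^(−E₁/kT) / Z = 0.4941/1.656 = 0.30.

0.30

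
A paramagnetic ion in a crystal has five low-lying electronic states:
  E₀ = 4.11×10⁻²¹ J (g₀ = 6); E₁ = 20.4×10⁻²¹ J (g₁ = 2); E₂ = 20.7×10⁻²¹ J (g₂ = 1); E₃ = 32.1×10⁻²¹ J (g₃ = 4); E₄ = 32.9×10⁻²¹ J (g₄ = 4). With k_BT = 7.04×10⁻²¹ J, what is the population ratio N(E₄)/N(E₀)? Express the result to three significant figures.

0.0112

n₄/n₀ = (g₄/g₀) exp[−(E₄−E₀)/kT] = (4/6) × exp(−(28.79 ×10⁻²¹ J)/(7.04 ×10⁻²¹ J)) = (4/6) × exp(-4.0895) = 0.0112.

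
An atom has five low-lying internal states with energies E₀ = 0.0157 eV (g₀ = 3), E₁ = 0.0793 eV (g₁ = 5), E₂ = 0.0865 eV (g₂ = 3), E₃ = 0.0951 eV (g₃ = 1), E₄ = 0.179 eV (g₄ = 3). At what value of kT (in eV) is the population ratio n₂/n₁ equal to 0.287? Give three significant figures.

0.00976 eV

n₂/n₁ = (g₂/g₁) exp[−(E₂−E₁)/kT] = 0.287.
⇒ (E₂−E₁)/kT = ln((3/5)/0.287) = ln(2.0906) = 0.73745.
kT = 0.0072 eV / 0.73745 = 0.00976 eV.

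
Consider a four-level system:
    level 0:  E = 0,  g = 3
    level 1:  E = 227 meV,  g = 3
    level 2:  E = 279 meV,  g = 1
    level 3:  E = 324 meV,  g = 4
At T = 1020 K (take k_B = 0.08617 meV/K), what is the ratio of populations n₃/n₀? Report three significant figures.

0.0334

k_BT = 0.08617 × 1020 K = 87.893 meV.
n₃/n₀ = (g₃/g₀) exp[−(E₃−E₀)/kT] = (4/3) × exp(−(324 meV)/(87.893 meV)) = (4/3) × exp(-3.6863) = 0.0334.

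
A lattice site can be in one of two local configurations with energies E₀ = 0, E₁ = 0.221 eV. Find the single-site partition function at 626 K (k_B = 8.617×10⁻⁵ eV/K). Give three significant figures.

Z = 1.02

k_BT = 8.617×10⁻⁵ × 626 K = 0.053942 eV.
Eᵢ/kT = 0, 4.0970.
Z = Σ e^(−Eᵢ/kT) = e^(−0) + e^(−4.0970) = 1.0000 + 0.016622 = 1.0166.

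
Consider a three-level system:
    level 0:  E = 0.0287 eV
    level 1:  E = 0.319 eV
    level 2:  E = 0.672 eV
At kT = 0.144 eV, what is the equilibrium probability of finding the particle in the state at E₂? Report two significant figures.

Eᵢ/kT = 0.1993, 2.215, 4.667.
Z = Σ e^(−Eᵢ/kT) = e^(−0.1993) + e^(−2.215) + e^(−4.667) = 0.8193 + 0.1092 + 0.009400 = 0.9379.
P₂ = e^(−E₂/kT) / Z = 0.009400/0.9379 = 0.010.

0.010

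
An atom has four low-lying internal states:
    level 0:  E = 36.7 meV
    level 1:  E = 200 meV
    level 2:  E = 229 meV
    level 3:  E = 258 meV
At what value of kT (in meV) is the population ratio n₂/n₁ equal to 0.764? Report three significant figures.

108 meV

n₂/n₁ = exp[−(E₂−E₁)/kT] = 0.764.
⇒ (E₂−E₁)/kT = ln(1/0.764) = ln(1.3089) = 0.26919.
kT = 29 meV / 0.26919 = 108 meV.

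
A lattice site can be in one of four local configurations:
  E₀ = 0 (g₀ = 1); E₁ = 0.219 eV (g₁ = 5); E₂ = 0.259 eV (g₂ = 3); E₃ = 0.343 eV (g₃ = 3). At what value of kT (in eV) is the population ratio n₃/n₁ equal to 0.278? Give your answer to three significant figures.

0.161 eV

n₃/n₁ = (g₃/g₁) exp[−(E₃−E₁)/kT] = 0.278.
⇒ (E₃−E₁)/kT = ln((3/5)/0.278) = ln(2.1583) = 0.76932.
kT = 0.124 eV / 0.76932 = 0.161 eV.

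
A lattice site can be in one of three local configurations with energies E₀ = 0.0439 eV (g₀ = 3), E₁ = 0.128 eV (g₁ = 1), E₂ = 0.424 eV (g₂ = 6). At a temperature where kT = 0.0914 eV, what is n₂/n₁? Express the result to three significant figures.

n₂/n₁ = (g₂/g₁) exp[−(E₂−E₁)/kT] = (6/1) × exp(−(0.296 eV)/(0.0914 eV)) = (6/1) × exp(-3.2385) = 0.235.

0.235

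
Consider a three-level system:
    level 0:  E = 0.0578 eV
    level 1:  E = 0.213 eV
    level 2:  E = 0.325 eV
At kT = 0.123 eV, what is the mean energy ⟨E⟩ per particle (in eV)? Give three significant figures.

Eᵢ/kT = 0.46992, 1.7317, 2.6423.
Z = Σ e^(−Eᵢ/kT) = e^(−0.46992) + e^(−1.7317) + e^(−2.6423) = 0.62505 + 0.17698 + 0.071197 = 0.87323.
⟨E⟩ = Σ Eᵢ e^(−Eᵢ/kT) / Z = (0.0578·0.62505 + 0.213·0.17698 + 0.325·0.071197) / 0.87323 = 0.111 eV.

0.111 eV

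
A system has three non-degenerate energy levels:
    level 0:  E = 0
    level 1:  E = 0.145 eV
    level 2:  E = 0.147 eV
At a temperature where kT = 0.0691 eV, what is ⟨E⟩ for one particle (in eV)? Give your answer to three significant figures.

Eᵢ/kT = 0, 2.0984, 2.1274.
Z = Σ e^(−Eᵢ/kT) = e^(−0) + e^(−2.0984) + e^(−2.1274) = 1.0000 + 0.12265 + 0.11915 = 1.2418.
⟨E⟩ = Σ Eᵢ e^(−Eᵢ/kT) / Z = (0·1.0000 + 0.145·0.12265 + 0.147·0.11915) / 1.2418 = 0.0284 eV.

0.0284 eV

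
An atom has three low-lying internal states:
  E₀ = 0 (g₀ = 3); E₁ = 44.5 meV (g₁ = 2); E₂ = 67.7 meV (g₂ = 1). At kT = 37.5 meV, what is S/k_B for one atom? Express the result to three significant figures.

Eᵢ/kT = 0, 1.1867, 1.8053.
Z = Σ gᵢe^(−Eᵢ/kT) = 3·e^(−0) + 2·e^(−1.1867) + 1·e^(−1.8053) = 3.0000 + 0.61045 + 0.16443 = 3.7749.
⟨E⟩ = Σ EᵢPᵢ = 10.145 meV.
S/k_B = ln Z + ⟨E⟩/kT = ln(3.7749) + 10.145/37.5 = 1.3284 + 0.27053 = 1.60.

1.60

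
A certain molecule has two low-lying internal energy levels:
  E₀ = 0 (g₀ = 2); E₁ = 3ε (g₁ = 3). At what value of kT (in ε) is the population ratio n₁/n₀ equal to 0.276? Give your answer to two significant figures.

n₁/n₀ = (g₁/g₀) exp[−(E₁−E₀)/kT] = 0.276.
⇒ (E₁−E₀)/kT = ln((3/2)/0.276) = ln(5.435) = 1.693.
kT = 3ε / 1.693 = 1.8 ε.

1.8 ε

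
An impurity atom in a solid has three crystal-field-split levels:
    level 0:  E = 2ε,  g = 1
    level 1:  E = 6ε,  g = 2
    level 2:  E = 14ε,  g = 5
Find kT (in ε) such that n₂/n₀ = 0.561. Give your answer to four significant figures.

5.486 ε

n₂/n₀ = (g₂/g₀) exp[−(E₂−E₀)/kT] = 0.561.
⇒ (E₂−E₀)/kT = ln((5/1)/0.561) = ln(8.91266) = 2.18747.
kT = 12ε / 2.18747 = 5.486 ε.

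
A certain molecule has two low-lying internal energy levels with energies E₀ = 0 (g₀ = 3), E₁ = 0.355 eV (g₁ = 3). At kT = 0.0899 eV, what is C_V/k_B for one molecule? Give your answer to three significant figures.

Eᵢ/kT = 0, 3.9488.
Z = Σ gᵢe^(−Eᵢ/kT) = 3·e^(−0) + 3·e^(−3.9488) = 3.0000 + 0.057833 = 3.0578.
⟨E⟩ = 0.0067142 eV, ⟨E²⟩ = 0.0023835 eV².
C_V/k_B = (⟨E²⟩ − ⟨E⟩²)/(kT)² = (0.0023835 − 0.000045080)/0.0080820 = 0.289.

0.289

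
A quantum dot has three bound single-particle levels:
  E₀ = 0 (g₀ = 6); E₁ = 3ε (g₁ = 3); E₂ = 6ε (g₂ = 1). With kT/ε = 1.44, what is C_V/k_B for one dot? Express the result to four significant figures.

Eᵢ/kT = 0, 2.08333, 4.16667.
Z = Σ gᵢe^(−Eᵢ/kT) = 6·e^(−0) + 3·e^(−2.08333) + 1·e^(−4.16667) = 6.00000 + 0.373545 + 0.0155038 = 6.38905.
⟨E⟩ = 0.189959 ε, ⟨E²⟩ = 0.613556 ε².
C_V/k_B = (⟨E²⟩ − ⟨E⟩²)/(kT)² = (0.613556 − 0.0360844)/2.07360 = 0.2785.

0.2785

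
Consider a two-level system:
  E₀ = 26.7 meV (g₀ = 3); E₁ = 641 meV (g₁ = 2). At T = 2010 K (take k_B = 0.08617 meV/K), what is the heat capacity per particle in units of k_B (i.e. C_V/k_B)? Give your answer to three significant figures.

0.233

k_BT = 0.08617 × 2010 K = 173.20 meV.
Eᵢ/kT = 0.15416, 3.7009.
Z = Σ gᵢe^(−Eᵢ/kT) = 3·e^(−0.15416) + 2·e^(−3.7009) = 2.5714 + 0.049403 = 2.6208.
⟨E⟩ = 38.280 meV, ⟨E²⟩ = 8444.7 meV².
C_V/k_B = (⟨E²⟩ − ⟨E⟩²)/(kT)² = (8444.7 − 1465.4)/29998 = 0.233.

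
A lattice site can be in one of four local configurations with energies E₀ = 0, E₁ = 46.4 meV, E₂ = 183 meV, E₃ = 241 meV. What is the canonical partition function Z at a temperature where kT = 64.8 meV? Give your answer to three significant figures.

Z = 1.57

Eᵢ/kT = 0, 0.71605, 2.8241, 3.7191.
Z = Σ e^(−Eᵢ/kT) = e^(−0) + e^(−0.71605) + e^(−2.8241) + e^(−3.7191) = 1.0000 + 0.48868 + 0.059362 + 0.024256 = 1.5723.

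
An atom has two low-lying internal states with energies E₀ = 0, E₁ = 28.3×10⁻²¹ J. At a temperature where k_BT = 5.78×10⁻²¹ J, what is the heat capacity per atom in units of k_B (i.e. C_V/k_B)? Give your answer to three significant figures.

0.177

Eᵢ/kT = 0, 4.8962.
Z = Σ e^(−Eᵢ/kT) = e^(−0) + e^(−4.8962) = 1.0000 + 0.0074749 = 1.0075.
⟨E⟩ = 0.20996, ⟨E²⟩ = 5.9420.
C_V/k_B = (⟨E²⟩ − ⟨E⟩²)/(kT)² = (5.9420 − 0.044083)/33.408 = 0.177.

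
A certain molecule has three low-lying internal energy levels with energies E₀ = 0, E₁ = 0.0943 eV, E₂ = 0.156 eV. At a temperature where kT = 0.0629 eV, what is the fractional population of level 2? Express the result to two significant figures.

Eᵢ/kT = 0, 1.499, 2.480.
Z = Σ e^(−Eᵢ/kT) = e^(−0) + e^(−1.499) + e^(−2.480) = 1.000 + 0.2234 + 0.08374 = 1.307.
P₂ = e^(−E₂/kT) / Z = 0.08374/1.307 = 0.064.

0.064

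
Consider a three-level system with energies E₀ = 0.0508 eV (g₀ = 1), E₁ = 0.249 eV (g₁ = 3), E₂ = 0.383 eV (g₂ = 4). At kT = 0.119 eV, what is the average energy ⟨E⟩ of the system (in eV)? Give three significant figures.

Eᵢ/kT = 0.42689, 2.0924, 3.2185.
Z = Σ gᵢe^(−Eᵢ/kT) = 1·e^(−0.42689) + 3·e^(−2.0924) + 4·e^(−3.2185) = 0.65254 + 0.37017 + 0.16006 = 1.1828.
⟨E⟩ = Σ Eᵢ gᵢe^(−Eᵢ/kT) / Z = (0.0508·0.65254 + 0.249·0.37017 + 0.383·0.16006) / 1.1828 = 0.158 eV.

0.158 eV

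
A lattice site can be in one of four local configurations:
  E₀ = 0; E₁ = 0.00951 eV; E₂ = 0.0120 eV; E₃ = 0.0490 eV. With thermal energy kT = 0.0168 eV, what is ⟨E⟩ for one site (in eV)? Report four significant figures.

0.006595 eV

Eᵢ/kT = 0, 0.566071, 0.714286, 2.91667.
Z = Σ e^(−Eᵢ/kT) = e^(−0) + e^(−0.566071) + e^(−0.714286) + e^(−2.91667) = 1.00000 + 0.567752 + 0.489542 + 0.0541136 = 2.11141.
⟨E⟩ = Σ Eᵢ e^(−Eᵢ/kT) / Z = (0·1.00000 + 0.00951·0.567752 + 0.0120·0.489542 + 0.0490·0.0541136) / 2.11141 = 0.006595 eV.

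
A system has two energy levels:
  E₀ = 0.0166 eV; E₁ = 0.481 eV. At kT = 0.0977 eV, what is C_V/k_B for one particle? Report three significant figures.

Eᵢ/kT = 0.16991, 4.9232.
Z = Σ e^(−Eᵢ/kT) = e^(−0.16991) + e^(−4.9232) = 0.84374 + 0.0072758 = 0.85102.
⟨E⟩ = 0.020570 eV, ⟨E²⟩ = 0.0022512 eV².
C_V/k_B = (⟨E²⟩ − ⟨E⟩²)/(kT)² = (0.0022512 − 0.00042312)/0.0095453 = 0.192.

0.192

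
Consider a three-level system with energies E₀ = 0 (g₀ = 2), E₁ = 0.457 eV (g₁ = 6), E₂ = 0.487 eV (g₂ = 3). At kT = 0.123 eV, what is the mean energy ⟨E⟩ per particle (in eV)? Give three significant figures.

Eᵢ/kT = 0, 3.7154, 3.9593.
Z = Σ gᵢe^(−Eᵢ/kT) = 2·e^(−0) + 6·e^(−3.7154) + 3·e^(−3.9593) = 2.0000 + 0.14607 + 0.057229 = 2.2033.
⟨E⟩ = Σ Eᵢ gᵢe^(−Eᵢ/kT) / Z = (0·2.0000 + 0.457·0.14607 + 0.487·0.057229) / 2.2033 = 0.0429 eV.

0.0429 eV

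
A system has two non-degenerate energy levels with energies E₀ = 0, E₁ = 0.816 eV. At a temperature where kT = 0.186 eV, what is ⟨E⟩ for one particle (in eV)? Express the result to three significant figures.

Eᵢ/kT = 0, 4.3871.
Z = Σ e^(−Eᵢ/kT) = e^(−0) + e^(−4.3871) = 1.0000 + 0.012437 = 1.0124.
⟨E⟩ = Σ Eᵢ e^(−Eᵢ/kT) / Z = (0·1.0000 + 0.816·0.012437) / 1.0124 = 0.0100 eV.

0.0100 eV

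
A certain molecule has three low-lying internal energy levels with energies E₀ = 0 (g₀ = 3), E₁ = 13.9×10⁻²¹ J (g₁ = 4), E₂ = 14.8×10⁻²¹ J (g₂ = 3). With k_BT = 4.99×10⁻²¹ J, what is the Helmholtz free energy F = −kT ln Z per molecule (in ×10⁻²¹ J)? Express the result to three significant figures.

Eᵢ/kT = 0, 2.7856, 2.9659.
Z = Σ gᵢe^(−Eᵢ/kT) = 3·e^(−0) + 4·e^(−2.7856) + 3·e^(−2.9659) = 3.0000 + 0.24677 + 0.15454 = 3.4013.
F = −kT ln Z = −4.99 × ln(3.4013) = −4.99 × 1.2242 = -6.11 ×10⁻²¹ J.

-6.11 ×10⁻²¹ J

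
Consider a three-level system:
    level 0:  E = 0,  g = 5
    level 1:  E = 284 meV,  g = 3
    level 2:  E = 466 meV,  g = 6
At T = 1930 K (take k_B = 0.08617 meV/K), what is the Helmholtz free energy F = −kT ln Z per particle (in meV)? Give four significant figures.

-295.4 meV

k_BT = 0.08617 × 1930 K = 166.308 meV.
Eᵢ/kT = 0, 1.70767, 2.80203.
Z = Σ gᵢe^(−Eᵢ/kT) = 5·e^(−0) + 3·e^(−1.70767) + 6·e^(−2.80203) = 5.00000 + 0.543863 + 0.364120 = 5.90798.
F = −kT ln Z = −166.308 × ln(5.90798) = −166.308 × 1.77630 = -295.4 meV.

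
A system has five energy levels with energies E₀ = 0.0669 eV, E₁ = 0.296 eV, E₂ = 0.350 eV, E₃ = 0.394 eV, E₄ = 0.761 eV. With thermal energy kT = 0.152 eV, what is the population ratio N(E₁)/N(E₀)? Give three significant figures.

n₁/n₀ = exp[−(E₁−E₀)/kT] = exp(−(0.2291 eV)/(0.152 eV)) = exp(-1.5072) = 0.222.

0.222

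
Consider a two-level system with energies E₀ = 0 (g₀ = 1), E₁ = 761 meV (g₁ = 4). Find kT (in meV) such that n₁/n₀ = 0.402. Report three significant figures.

331 meV

n₁/n₀ = (g₁/g₀) exp[−(E₁−E₀)/kT] = 0.402.
⇒ (E₁−E₀)/kT = ln((4/1)/0.402) = ln(9.9502) = 2.2976.
kT = 761 meV / 2.2976 = 331 meV.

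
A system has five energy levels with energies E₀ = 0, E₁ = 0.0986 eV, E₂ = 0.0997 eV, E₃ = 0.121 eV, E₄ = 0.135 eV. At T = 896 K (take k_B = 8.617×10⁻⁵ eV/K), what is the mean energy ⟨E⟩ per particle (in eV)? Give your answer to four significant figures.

k_BT = 8.617×10⁻⁵ × 896 K = 0.0772083 eV.
Eᵢ/kT = 0, 1.27706, 1.29131, 1.56719, 1.74852.
Z = Σ e^(−Eᵢ/kT) = e^(−0) + e^(−1.27706) + e^(−1.29131) + e^(−1.56719) + e^(−1.74852) = 1.00000 + 0.278856 + 0.274910 + 0.208631 + 0.174031 = 1.93643.
⟨E⟩ = Σ Eᵢ e^(−Eᵢ/kT) / Z = (0·1.00000 + 0.0986·0.278856 + 0.0997·0.274910 + 0.121·0.208631 + 0.135·0.174031) / 1.93643 = 0.05352 eV.

0.05352 eV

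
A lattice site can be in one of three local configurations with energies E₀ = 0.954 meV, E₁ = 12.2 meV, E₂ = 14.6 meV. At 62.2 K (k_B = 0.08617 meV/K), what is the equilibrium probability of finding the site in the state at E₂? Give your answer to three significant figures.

k_BT = 0.08617 × 62.2 K = 5.3598 meV.
Eᵢ/kT = 0.17799, 2.2762, 2.7240.
Z = Σ e^(−Eᵢ/kT) = e^(−0.17799) + e^(−2.2762) + e^(−2.7240) = 0.83695 + 0.10267 + 0.065612 = 1.0052.
P₂ = e^(−E₂/kT) / Z = 0.065612/1.0052 = 0.0653.

0.0653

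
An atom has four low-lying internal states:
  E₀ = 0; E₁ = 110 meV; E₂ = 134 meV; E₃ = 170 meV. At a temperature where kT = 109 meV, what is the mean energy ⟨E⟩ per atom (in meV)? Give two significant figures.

62 meV

Eᵢ/kT = 0, 1.009, 1.229, 1.560.
Z = Σ e^(−Eᵢ/kT) = e^(−0) + e^(−1.009) + e^(−1.229) + e^(−1.560) = 1.000 + 0.3646 + 0.2926 + 0.2101 = 1.867.
⟨E⟩ = Σ Eᵢ e^(−Eᵢ/kT) / Z = (0·1.000 + 110·0.3646 + 134·0.2926 + 170·0.2101) / 1.867 = 62 meV.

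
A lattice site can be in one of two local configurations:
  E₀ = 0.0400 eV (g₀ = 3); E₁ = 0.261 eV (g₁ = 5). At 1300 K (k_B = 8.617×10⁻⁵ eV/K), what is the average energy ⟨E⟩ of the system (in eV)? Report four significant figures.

0.08158 eV

k_BT = 8.617×10⁻⁵ × 1300 K = 0.112021 eV.
Eᵢ/kT = 0.357076, 2.32992.
Z = Σ gᵢe^(−Eᵢ/kT) = 3·e^(−0.357076) + 5·e^(−2.32992) = 2.09916 + 0.486518 = 2.58568.
⟨E⟩ = Σ Eᵢ gᵢe^(−Eᵢ/kT) / Z = (0.0400·2.09916 + 0.261·0.486518) / 2.58568 = 0.08158 eV.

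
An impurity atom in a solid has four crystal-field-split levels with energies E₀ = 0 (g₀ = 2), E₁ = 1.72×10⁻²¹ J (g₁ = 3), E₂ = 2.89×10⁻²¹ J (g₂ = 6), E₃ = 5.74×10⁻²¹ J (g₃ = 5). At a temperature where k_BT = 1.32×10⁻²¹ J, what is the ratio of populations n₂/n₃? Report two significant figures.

n₂/n₃ = (g₂/g₃) exp[−(E₂−E₃)/kT] = (6/5) × exp(−(-2.85 ×10⁻²¹ J)/(1.32 ×10⁻²¹ J)) = (6/5) × exp(2.159) = 10.

10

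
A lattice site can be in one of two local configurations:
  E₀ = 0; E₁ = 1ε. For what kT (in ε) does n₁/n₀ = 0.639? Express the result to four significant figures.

2.233 ε

n₁/n₀ = exp[−(E₁−E₀)/kT] = 0.639.
⇒ (E₁−E₀)/kT = ln(1/0.639) = ln(1.56495) = 0.447854.
kT = 1ε / 0.447854 = 2.233 ε.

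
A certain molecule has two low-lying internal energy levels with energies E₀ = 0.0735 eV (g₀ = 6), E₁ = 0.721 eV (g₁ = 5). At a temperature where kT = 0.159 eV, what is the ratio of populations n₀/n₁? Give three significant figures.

n₀/n₁ = (g₀/g₁) exp[−(E₀−E₁)/kT] = (6/5) × exp(−(-0.6475 eV)/(0.159 eV)) = (6/5) × exp(4.0723) = 70.4.

70.4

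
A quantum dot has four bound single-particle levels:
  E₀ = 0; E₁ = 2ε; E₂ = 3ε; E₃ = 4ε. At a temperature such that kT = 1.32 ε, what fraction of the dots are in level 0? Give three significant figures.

0.729

Eᵢ/kT = 0, 1.5152, 2.2727, 3.0303.
Z = Σ e^(−Eᵢ/kT) = e^(−0) + e^(−1.5152) + e^(−2.2727) + e^(−3.0303) = 1.0000 + 0.21976 + 0.10303 + 0.048301 = 1.3711.
P₀ = e^(−E₀/kT) / Z = 1.0000/1.3711 = 0.729.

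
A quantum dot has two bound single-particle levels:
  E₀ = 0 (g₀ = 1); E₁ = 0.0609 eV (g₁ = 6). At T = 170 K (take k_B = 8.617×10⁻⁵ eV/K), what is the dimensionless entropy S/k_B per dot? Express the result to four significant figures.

k_BT = 8.617×10⁻⁵ × 170 K = 0.0146489 eV.
Eᵢ/kT = 0, 4.15731.
Z = Σ gᵢe^(−Eᵢ/kT) = 1·e^(−0) + 6·e^(−4.15731) = 1.00000 + 0.0938976 = 1.09390.
⟨E⟩ = Σ EᵢPᵢ = 0.00522750 eV.
S/k_B = ln Z + ⟨E⟩/kT = ln(1.09390) + 0.00522750/0.0146489 = 0.0897493 + 0.356853 = 0.4466.

0.4466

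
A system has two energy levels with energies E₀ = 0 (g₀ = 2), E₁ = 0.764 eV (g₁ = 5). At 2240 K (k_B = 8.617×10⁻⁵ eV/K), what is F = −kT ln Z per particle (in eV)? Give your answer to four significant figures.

k_BT = 8.617×10⁻⁵ × 2240 K = 0.193021 eV.
Eᵢ/kT = 0, 3.95812.
Z = Σ gᵢe^(−Eᵢ/kT) = 2·e^(−0) + 5·e^(−3.95812) = 2.00000 + 0.0954949 = 2.09549.
F = −kT ln Z = −0.193021 × ln(2.09549) = −0.193021 × 0.739787 = -0.1428 eV.

-0.1428 eV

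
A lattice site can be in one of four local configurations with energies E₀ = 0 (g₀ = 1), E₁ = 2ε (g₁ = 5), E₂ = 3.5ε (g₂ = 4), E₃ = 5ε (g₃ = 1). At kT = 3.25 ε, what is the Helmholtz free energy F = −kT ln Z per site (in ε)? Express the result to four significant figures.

Eᵢ/kT = 0, 0.615385, 1.07692, 1.53846.
Z = Σ gᵢe^(−Eᵢ/kT) = 1·e^(−0) + 5·e^(−0.615385) + 4·e^(−1.07692) + 1·e^(−1.53846) = 1.00000 + 2.70216 + 1.36257 + 0.214712 = 5.27944.
F = −kT ln Z = −3.25 × ln(5.27944) = −3.25 × 1.66382 = -5.407 ε.

-5.407 ε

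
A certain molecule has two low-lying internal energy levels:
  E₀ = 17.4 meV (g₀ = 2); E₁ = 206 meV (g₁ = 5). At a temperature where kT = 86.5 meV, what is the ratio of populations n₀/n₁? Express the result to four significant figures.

n₀/n₁ = (g₀/g₁) exp[−(E₀−E₁)/kT] = (2/5) × exp(−(-188.6 meV)/(86.5 meV)) = (2/5) × exp(2.18035) = 3.540.

3.540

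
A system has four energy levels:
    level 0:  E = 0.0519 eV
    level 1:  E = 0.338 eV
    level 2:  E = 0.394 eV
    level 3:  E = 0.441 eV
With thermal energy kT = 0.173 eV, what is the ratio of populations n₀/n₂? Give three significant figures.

n₀/n₂ = exp[−(E₀−E₂)/kT] = exp(−(-0.3421 eV)/(0.173 eV)) = exp(1.9775) = 7.22.

7.22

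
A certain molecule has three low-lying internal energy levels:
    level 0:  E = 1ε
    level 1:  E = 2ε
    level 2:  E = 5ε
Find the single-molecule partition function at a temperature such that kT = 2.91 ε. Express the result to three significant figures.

Eᵢ/kT = 0.34364, 0.68729, 1.7182.
Z = Σ e^(−Eᵢ/kT) = e^(−0.34364) + e^(−0.68729) + e^(−1.7182) = 0.70918 + 0.50294 + 0.17939 = 1.3915.

Z = 1.39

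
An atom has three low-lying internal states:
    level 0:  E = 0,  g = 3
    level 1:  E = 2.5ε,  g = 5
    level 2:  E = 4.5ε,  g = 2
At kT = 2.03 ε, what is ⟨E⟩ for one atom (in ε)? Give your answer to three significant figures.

0.990 ε

Eᵢ/kT = 0, 1.2315, 2.2167.
Z = Σ gᵢe^(−Eᵢ/kT) = 3·e^(−0) + 5·e^(−1.2315) + 2·e^(−2.2167) = 3.0000 + 1.4593 + 0.21794 = 4.6772.
⟨E⟩ = Σ Eᵢ gᵢe^(−Eᵢ/kT) / Z = (0·3.0000 + 2.5·1.4593 + 4.5·0.21794) / 4.6772 = 0.990 ε.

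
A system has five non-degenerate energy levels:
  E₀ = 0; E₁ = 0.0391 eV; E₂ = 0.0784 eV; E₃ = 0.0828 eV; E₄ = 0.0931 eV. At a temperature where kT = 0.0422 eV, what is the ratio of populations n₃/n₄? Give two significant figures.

n₃/n₄ = exp[−(E₃−E₄)/kT] = exp(−(-0.0103 eV)/(0.0422 eV)) = exp(0.2441) = 1.3.

1.3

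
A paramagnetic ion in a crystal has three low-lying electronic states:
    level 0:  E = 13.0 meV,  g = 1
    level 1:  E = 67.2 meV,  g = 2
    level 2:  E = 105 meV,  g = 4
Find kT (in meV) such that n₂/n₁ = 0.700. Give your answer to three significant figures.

36.0 meV

n₂/n₁ = (g₂/g₁) exp[−(E₂−E₁)/kT] = 0.700.
⇒ (E₂−E₁)/kT = ln((4/2)/0.700) = ln(2.8571) = 1.0498.
kT = 37.8 meV / 1.0498 = 36.0 meV.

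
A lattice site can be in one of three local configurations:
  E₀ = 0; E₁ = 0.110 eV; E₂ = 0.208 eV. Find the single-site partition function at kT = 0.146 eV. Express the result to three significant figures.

Z = 1.71

Eᵢ/kT = 0, 0.75342, 1.4247.
Z = Σ e^(−Eᵢ/kT) = e^(−0) + e^(−0.75342) + e^(−1.4247) = 1.0000 + 0.47075 + 0.24058 = 1.7113.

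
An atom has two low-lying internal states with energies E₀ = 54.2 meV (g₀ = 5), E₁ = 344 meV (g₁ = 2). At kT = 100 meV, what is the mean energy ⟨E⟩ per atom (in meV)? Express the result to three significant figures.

60.5 meV

Eᵢ/kT = 0.54200, 3.4400.
Z = Σ gᵢe^(−Eᵢ/kT) = 5·e^(−0.54200) + 2·e^(−3.4400) = 2.9079 + 0.064129 = 2.9720.
⟨E⟩ = Σ Eᵢ gᵢe^(−Eᵢ/kT) / Z = (54.2·2.9079 + 344·0.064129) / 2.9720 = 60.5 meV.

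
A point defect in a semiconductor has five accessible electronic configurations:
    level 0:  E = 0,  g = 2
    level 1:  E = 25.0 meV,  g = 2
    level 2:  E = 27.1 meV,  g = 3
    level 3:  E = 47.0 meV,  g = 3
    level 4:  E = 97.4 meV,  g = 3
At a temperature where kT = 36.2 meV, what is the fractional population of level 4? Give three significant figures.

Eᵢ/kT = 0, 0.69061, 0.74862, 1.2983, 2.6906.
Z = Σ gᵢe^(−Eᵢ/kT) = 2·e^(−0) + 2·e^(−0.69061) + 3·e^(−0.74862) + 3·e^(−1.2983) + 3·e^(−2.6906) = 2.0000 + 1.0025 + 1.4191 + 0.81899 + 0.20352 = 5.4441.
P₄ = g₄ e^(−E₄/kT) / Z = 0.20352/5.4441 = 0.0374.

0.0374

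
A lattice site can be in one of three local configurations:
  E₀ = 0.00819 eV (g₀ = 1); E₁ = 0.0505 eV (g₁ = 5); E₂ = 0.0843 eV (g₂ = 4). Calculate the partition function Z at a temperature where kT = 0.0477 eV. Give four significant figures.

Z = 3.260

Eᵢ/kT = 0.171698, 1.05870, 1.76730.
Z = Σ gᵢe^(−Eᵢ/kT) = 1·e^(−0.171698) + 5·e^(−1.05870) + 4·e^(−1.76730) = 0.842233 + 1.73453 + 0.683174 = 3.25994.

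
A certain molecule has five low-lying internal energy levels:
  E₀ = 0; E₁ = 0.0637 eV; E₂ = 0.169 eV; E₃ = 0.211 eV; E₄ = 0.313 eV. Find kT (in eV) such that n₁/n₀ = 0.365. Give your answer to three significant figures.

0.0632 eV

n₁/n₀ = exp[−(E₁−E₀)/kT] = 0.365.
⇒ (E₁−E₀)/kT = ln(1/0.365) = ln(2.7397) = 1.0078.
kT = 0.0637 eV / 1.0078 = 0.0632 eV.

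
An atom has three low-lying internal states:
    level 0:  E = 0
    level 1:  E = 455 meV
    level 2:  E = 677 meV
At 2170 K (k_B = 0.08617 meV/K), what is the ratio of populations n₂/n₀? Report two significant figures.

k_BT = 0.08617 × 2170 K = 187.0 meV.
n₂/n₀ = exp[−(E₂−E₀)/kT] = exp(−(677 meV)/(187.0 meV)) = exp(-3.620) = 0.027.

0.027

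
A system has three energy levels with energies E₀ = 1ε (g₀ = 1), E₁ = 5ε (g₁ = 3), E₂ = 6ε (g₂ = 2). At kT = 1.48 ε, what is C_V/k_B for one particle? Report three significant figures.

1.40

Eᵢ/kT = 0.67568, 3.3784, 4.0541.
Z = Σ gᵢe^(−Eᵢ/kT) = 1·e^(−0.67568) + 3·e^(−3.3784) + 2·e^(−4.0541) = 0.50881 + 0.10231 + 0.034702 = 0.64582.
⟨E⟩ = 1.9023 ε, ⟨E²⟩ = 6.6827 ε².
C_V/k_B = (⟨E²⟩ − ⟨E⟩²)/(kT)² = (6.6827 − 3.6187)/2.1904 = 1.40.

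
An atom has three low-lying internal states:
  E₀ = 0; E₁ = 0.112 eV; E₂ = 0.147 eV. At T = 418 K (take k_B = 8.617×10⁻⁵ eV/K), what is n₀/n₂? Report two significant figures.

59

k_BT = 8.617×10⁻⁵ × 418 K = 0.03602 eV.
n₀/n₂ = exp[−(E₀−E₂)/kT] = exp(−(-0.147 eV)/(0.03602 eV)) = exp(4.081) = 59.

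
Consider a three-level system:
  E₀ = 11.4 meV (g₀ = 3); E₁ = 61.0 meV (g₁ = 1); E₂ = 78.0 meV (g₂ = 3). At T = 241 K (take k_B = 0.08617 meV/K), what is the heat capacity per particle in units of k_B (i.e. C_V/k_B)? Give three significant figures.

k_BT = 0.08617 × 241 K = 20.767 meV.
Eᵢ/kT = 0.54895, 2.9374, 3.7560.
Z = Σ gᵢe^(−Eᵢ/kT) = 3·e^(−0.54895) + 1·e^(−2.9374) + 3·e^(−3.7560) = 1.7327 + 0.053003 + 0.070131 = 1.8558.
⟨E⟩ = 15.334 meV, ⟨E²⟩ = 457.53 meV².
C_V/k_B = (⟨E²⟩ − ⟨E⟩²)/(kT)² = (457.53 − 235.13)/431.27 = 0.516.

0.516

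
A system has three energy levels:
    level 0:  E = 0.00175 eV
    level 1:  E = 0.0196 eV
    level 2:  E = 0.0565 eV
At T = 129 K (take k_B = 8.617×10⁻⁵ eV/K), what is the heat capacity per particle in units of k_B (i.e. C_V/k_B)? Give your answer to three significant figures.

0.486

k_BT = 8.617×10⁻⁵ × 129 K = 0.011116 eV.
Eᵢ/kT = 0.15743, 1.7632, 5.0828.
Z = Σ e^(−Eᵢ/kT) = e^(−0.15743) + e^(−1.7632) + e^(−5.0828) = 0.85434 + 0.17150 + 0.0062025 = 1.0320.
⟨E⟩ = 0.0050455 eV, ⟨E²⟩ = 0.000085562 eV².
C_V/k_B = (⟨E²⟩ − ⟨E⟩²)/(kT)² = (0.000085562 − 0.000025457)/0.00012357 = 0.486.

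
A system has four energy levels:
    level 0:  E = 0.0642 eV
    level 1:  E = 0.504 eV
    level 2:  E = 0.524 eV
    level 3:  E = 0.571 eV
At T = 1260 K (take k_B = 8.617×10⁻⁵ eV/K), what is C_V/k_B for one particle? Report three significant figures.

0.692

k_BT = 8.617×10⁻⁵ × 1260 K = 0.10857 eV.
Eᵢ/kT = 0.59132, 4.6422, 4.8264, 5.2593.
Z = Σ e^(−Eᵢ/kT) = e^(−0.59132) + e^(−4.6422) + e^(−4.8264) + e^(−5.2593) = 0.55360 + 0.0096365 + 0.0080153 + 0.0051989 = 0.57645.
⟨E⟩ = 0.082516 eV, ⟨E²⟩ = 0.014963 eV².
C_V/k_B = (⟨E²⟩ − ⟨E⟩²)/(kT)² = (0.014963 − 0.0068089)/0.011787 = 0.692.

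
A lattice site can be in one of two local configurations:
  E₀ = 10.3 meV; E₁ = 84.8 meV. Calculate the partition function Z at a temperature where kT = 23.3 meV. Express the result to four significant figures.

Z = 0.6690

Eᵢ/kT = 0.442060, 3.63948.
Z = Σ e^(−Eᵢ/kT) = e^(−0.442060) + e^(−3.63948) = 0.642711 + 0.0262660 = 0.668977.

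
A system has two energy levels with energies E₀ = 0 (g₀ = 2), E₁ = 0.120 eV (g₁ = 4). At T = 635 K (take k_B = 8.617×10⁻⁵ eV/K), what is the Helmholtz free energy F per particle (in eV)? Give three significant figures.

-0.0489 eV

k_BT = 8.617×10⁻⁵ × 635 K = 0.054718 eV.
Eᵢ/kT = 0, 2.1931.
Z = Σ gᵢe^(−Eᵢ/kT) = 2·e^(−0) + 4·e^(−2.1931) = 2.0000 + 0.44628 = 2.4463.
F = −kT ln Z = −0.054718 × ln(2.4463) = −0.054718 × 0.89458 = -0.0489 eV.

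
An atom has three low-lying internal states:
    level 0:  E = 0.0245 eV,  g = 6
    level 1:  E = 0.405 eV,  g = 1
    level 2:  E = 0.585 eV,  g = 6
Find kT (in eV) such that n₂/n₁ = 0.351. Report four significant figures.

0.06341 eV

n₂/n₁ = (g₂/g₁) exp[−(E₂−E₁)/kT] = 0.351.
⇒ (E₂−E₁)/kT = ln((6/1)/0.351) = ln(17.0940) = 2.83873.
kT = 0.180 eV / 2.83873 = 0.06341 eV.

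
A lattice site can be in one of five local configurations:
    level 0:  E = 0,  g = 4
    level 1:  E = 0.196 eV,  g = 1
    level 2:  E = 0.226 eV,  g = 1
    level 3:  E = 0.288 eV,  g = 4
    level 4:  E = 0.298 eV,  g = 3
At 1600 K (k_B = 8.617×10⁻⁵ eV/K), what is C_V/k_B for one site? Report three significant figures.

0.692

k_BT = 8.617×10⁻⁵ × 1600 K = 0.13787 eV.
Eᵢ/kT = 0, 1.4216, 1.6392, 2.0889, 2.1615.
Z = Σ gᵢe^(−Eᵢ/kT) = 4·e^(−0) + 1·e^(−1.4216) + 1·e^(−1.6392) + 4·e^(−2.0889) + 3·e^(−2.1615) = 4.0000 + 0.24133 + 0.19414 + 0.49529 + 0.34546 = 5.2762.
⟨E⟩ = 0.063828 eV, ⟨E²⟩ = 0.017237 eV².
C_V/k_B = (⟨E²⟩ − ⟨E⟩²)/(kT)² = (0.017237 − 0.0040740)/0.019008 = 0.692.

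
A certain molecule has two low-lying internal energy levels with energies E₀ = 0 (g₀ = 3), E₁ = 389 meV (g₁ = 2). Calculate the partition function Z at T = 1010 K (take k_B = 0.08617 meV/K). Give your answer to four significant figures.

Z = 3.023

k_BT = 0.08617 × 1010 K = 87.0317 meV.
Eᵢ/kT = 0, 4.46964.
Z = Σ gᵢe^(−Eᵢ/kT) = 3·e^(−0) + 2·e^(−4.46964) = 3.00000 + 0.0229029 = 3.02290.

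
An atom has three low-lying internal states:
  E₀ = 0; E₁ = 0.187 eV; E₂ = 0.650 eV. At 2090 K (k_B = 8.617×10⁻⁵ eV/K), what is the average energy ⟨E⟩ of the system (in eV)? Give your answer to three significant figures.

k_BT = 8.617×10⁻⁵ × 2090 K = 0.18010 eV.
Eᵢ/kT = 0, 1.0383, 3.6091.
Z = Σ e^(−Eᵢ/kT) = e^(−0) + e^(−1.0383) + e^(−3.6091) = 1.0000 + 0.35406 + 0.027076 = 1.3811.
⟨E⟩ = Σ Eᵢ e^(−Eᵢ/kT) / Z = (0·1.0000 + 0.187·0.35406 + 0.650·0.027076) / 1.3811 = 0.0607 eV.

0.0607 eV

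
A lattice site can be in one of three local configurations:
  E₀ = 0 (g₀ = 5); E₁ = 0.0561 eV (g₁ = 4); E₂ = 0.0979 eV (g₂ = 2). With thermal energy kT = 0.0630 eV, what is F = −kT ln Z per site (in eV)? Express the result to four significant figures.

-0.1232 eV

Eᵢ/kT = 0, 0.890476, 1.55397.
Z = Σ gᵢe^(−Eᵢ/kT) = 5·e^(−0) + 4·e^(−0.890476) + 2·e^(−1.55397) = 5.00000 + 1.64184 + 0.422814 = 7.06465.
F = −kT ln Z = −0.0630 × ln(7.06465) = −0.0630 × 1.95510 = -0.1232 eV.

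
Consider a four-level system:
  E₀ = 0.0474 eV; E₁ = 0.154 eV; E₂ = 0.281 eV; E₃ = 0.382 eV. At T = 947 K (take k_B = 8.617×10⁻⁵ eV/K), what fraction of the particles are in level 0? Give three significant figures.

k_BT = 8.617×10⁻⁵ × 947 K = 0.081603 eV.
Eᵢ/kT = 0.58086, 1.8872, 3.4435, 4.6812.
Z = Σ e^(−Eᵢ/kT) = e^(−0.58086) + e^(−1.8872) + e^(−3.4435) + e^(−4.6812) = 0.55942 + 0.15150 + 0.031953 + 0.0092679 = 0.75214.
P₀ = e^(−E₀/kT) / Z = 0.55942/0.75214 = 0.744.

0.744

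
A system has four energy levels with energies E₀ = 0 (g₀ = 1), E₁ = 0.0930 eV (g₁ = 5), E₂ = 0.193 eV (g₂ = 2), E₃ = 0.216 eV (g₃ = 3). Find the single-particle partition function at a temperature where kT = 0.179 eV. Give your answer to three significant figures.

Z = 5.55

Eᵢ/kT = 0, 0.51955, 1.0782, 1.2067.
Z = Σ gᵢe^(−Eᵢ/kT) = 1·e^(−0) + 5·e^(−0.51955) + 2·e^(−1.0782) + 3·e^(−1.2067) = 1.0000 + 2.9739 + 0.68041 + 0.89755 = 5.5519.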